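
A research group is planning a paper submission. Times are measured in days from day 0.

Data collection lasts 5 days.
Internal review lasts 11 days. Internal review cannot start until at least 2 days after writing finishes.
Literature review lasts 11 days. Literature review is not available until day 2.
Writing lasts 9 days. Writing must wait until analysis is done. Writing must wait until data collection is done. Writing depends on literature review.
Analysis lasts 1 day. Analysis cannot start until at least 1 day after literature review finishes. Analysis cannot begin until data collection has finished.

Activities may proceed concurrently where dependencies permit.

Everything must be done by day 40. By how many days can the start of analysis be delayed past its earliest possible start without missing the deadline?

3

Nothing blocks data collection, so it runs from day 0 to day 5.
Literature review cannot begin until its own release at day 2. It runs from day 2 to 2 + 11 = day 13.
Analysis has to wait for literature review (finishes day 13, plus 1-day gap → day 14); data collection (finishes day 5). The latest of these is day 14, so analysis runs day 14 to 14 + 1 = day 15.

Working backward from the deadline:
Internal review has no dependents, so it just needs to finish by day 40. Starting by 40 − 11 = day 29 achieves that.
Writing must finish before internal review (must start by day 29, minus 2-day gap → day 27). With a 9-day duration, writing must start by 27 − 9 = day 18.
Analysis has to be done before writing (must start by day 18). That means finishing by day 18, i.e. starting by 18 − 1 = day 17.
So analysis can start as early as day 14 and as late as day 17, giving 17 − 14 = 3 days of slack.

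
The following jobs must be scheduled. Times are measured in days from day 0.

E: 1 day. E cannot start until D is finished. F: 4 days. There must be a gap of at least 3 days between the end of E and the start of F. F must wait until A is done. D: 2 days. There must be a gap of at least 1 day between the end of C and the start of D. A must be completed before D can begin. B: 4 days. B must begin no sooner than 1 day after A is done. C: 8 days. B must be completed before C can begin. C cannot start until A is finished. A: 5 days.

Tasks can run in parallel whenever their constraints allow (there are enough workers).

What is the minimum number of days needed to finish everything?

29

A has no prerequisites, so it starts at day 0 and finishes at day 5.
B cannot begin until A (finishes day 5, plus 1-day gap → day 6). It runs from day 6 to 6 + 4 = day 10.
C needs all of B (finishes day 10); A (finishes day 5). That puts its earliest start at day 10; it finishes at 10 + 8 = day 18.
D has to wait for C (finishes day 18, plus 1-day gap → day 19); A (finishes day 5). The latest of these is day 19, so D runs day 19 to 19 + 2 = day 21.
After D (finishes day 21), E can start at day 21 and finishes at day 22.
F has to wait for E (finishes day 22, plus 3-day gap → day 25); A (finishes day 5). The latest of these is day 25, so F runs day 25 to 25 + 4 = day 29.
All tasks are finished once the last one completes. Finish times: A at 5, B at 10, C at 18, D at 21, E at 22, F at 29. The latest is day 29.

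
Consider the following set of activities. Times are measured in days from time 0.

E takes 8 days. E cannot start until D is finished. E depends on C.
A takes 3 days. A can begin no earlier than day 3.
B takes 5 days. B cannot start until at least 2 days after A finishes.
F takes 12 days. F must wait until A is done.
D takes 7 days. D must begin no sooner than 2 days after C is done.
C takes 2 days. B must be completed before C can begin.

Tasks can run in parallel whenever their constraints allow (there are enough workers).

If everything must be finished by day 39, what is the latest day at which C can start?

E must finish by day 39; it takes 8 days, so it must start by 39 − 8 = day 31.
D has to be done before E (must start by day 31). That means finishing by day 31, i.e. starting by 31 − 7 = day 24.
For C: D (must start by day 24, minus 2-day gap → day 22); E (must start by day 31). The most restrictive is day 22; with a 2-day duration, C must start by day 20.

20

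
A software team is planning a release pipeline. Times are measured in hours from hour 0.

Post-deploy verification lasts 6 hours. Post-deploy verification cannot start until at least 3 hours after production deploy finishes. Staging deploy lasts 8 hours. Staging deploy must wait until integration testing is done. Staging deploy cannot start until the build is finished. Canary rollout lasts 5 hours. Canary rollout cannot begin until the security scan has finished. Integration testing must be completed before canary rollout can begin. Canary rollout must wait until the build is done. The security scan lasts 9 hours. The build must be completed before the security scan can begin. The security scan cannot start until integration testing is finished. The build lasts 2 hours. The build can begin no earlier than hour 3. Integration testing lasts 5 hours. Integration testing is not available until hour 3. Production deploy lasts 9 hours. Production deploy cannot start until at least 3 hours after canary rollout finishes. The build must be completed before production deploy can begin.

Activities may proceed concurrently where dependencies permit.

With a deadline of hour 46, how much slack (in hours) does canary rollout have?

3

Integration testing waits on its own release at hour 3, so it starts at hour 3 and finishes at 3 + 5 = hour 8.
After its own release at hour 3, the build can start at hour 3 and finishes at hour 5.
The security scan needs all of the build (finishes hour 5); integration testing (finishes hour 8). That puts its earliest start at hour 8; it finishes at 8 + 9 = hour 17.
Canary rollout has to wait for the security scan (finishes hour 17); integration testing (finishes hour 8); the build (finishes hour 5). The latest of these is hour 17, so canary rollout runs hour 17 to 17 + 5 = hour 22.

Working backward from the deadline:
Post-deploy verification has no dependents, so it just needs to finish by hour 46. Starting by 46 − 6 = hour 40 achieves that.
Since post-deploy verification (must start by hour 40, minus 3-hour gap → hour 37) depends on it, production deploy must finish by hour 37. Backing off its 9-hour duration gives a latest start of hour 28.
Since production deploy (must start by hour 28, minus 3-hour gap → hour 25) depends on it, canary rollout must finish by hour 25. Backing off its 5-hour duration gives a latest start of hour 20.
So canary rollout can start as early as hour 17 and as late as hour 20, giving 20 − 17 = 3 hours of slack.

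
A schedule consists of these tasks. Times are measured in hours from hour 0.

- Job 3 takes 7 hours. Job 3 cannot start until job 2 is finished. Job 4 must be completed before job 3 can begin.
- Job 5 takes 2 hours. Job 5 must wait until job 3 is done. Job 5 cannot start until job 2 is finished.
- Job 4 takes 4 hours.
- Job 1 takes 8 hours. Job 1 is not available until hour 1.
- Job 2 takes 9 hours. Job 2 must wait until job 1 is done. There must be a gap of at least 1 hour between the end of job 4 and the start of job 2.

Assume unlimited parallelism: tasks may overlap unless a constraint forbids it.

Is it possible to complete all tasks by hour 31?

Yes

Nothing blocks job 4, so it runs from hour 0 to hour 4.
Job 1 cannot begin until its own release at hour 1. It runs from hour 1 to 1 + 8 = hour 9.
Job 2 needs all of job 1 (finishes hour 9); job 4 (finishes hour 4, plus 1-hour gap → hour 5). That puts its earliest start at hour 9; it finishes at 9 + 9 = hour 18.
For job 3: job 2 (finishes hour 18); job 4 (finishes hour 4). Taking the maximum gives a start of hour 18, and it finishes at 18 + 7 = hour 25.
For job 5: job 3 (finishes hour 25); job 2 (finishes hour 18). Taking the maximum gives a start of hour 25, and it finishes at 25 + 2 = hour 27.
Every task is finished by hour 27, which is no later than the deadline of 31, so the schedule is feasible.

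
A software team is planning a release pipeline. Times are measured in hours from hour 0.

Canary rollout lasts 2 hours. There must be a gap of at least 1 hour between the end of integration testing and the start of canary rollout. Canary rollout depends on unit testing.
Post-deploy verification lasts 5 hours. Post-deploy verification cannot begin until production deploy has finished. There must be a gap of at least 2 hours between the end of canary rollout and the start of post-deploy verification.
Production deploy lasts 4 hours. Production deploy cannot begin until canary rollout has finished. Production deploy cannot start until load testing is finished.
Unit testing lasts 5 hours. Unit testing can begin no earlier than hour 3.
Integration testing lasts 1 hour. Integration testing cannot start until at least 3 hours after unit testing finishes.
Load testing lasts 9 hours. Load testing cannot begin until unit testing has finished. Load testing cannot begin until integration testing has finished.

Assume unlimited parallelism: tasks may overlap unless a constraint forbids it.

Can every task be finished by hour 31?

Unit testing cannot begin until its own release at hour 3. It runs from hour 3 to 3 + 5 = hour 8.
Integration testing cannot begin until unit testing (finishes hour 8, plus 3-hour gap → hour 11). It runs from hour 11 to 11 + 1 = hour 12.
Load testing needs all of unit testing (finishes hour 8); integration testing (finishes hour 12). That puts its earliest start at hour 12; it finishes at 12 + 9 = hour 21.
Canary rollout cannot start until integration testing (finishes hour 12, plus 1-hour gap → hour 13); unit testing (finishes hour 8). The controlling bound is hour 13, so canary rollout finishes at 13 + 2 = hour 15.
Production deploy has to wait for canary rollout (finishes hour 15); load testing (finishes hour 21). The latest of these is hour 21, so production deploy runs hour 21 to 21 + 4 = hour 25.
For post-deploy verification: production deploy (finishes hour 25); canary rollout (finishes hour 15, plus 2-hour gap → hour 17). Taking the maximum gives a start of hour 25, and it finishes at 25 + 5 = hour 30.
Every task is finished by hour 30, which is no later than the deadline of 31, so the schedule is feasible.

Yes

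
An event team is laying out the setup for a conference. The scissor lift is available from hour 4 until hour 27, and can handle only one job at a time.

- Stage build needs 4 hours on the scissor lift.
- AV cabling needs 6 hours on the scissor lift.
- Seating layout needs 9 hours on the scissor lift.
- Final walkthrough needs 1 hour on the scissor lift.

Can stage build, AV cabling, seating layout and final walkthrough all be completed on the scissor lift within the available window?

The scissor lift window is 27 − 4 = 23 hours.
Running back to back, the jobs need 4 + 6 + 9 + 1 = 20 hours on the scissor lift.
Since 20 ≤ 23, they fit within the window.

Yes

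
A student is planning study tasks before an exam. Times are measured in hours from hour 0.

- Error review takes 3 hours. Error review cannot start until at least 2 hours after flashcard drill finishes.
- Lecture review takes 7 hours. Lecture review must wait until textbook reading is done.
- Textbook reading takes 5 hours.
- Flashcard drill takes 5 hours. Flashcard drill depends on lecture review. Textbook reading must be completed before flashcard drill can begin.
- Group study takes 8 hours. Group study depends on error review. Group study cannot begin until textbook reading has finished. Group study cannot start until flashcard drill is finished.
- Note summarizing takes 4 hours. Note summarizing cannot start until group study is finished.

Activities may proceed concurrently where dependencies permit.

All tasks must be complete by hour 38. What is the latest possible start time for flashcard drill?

To finish by hour 38, note summarizing (duration 4) must start no later than hour 34.
Since note summarizing (must start by hour 34) depends on it, group study must finish by hour 34. Backing off its 8-hour duration gives a latest start of hour 26.
Error review must finish before group study (must start by hour 26). With a 3-hour duration, error review must start by 26 − 3 = hour 23.
Flashcard drill has several dependents: error review (must start by hour 23, minus 2-hour gap → hour 21); group study (must start by hour 26). The earliest of those limits is hour 21, so flashcard drill must start by 21 − 5 = hour 16.

16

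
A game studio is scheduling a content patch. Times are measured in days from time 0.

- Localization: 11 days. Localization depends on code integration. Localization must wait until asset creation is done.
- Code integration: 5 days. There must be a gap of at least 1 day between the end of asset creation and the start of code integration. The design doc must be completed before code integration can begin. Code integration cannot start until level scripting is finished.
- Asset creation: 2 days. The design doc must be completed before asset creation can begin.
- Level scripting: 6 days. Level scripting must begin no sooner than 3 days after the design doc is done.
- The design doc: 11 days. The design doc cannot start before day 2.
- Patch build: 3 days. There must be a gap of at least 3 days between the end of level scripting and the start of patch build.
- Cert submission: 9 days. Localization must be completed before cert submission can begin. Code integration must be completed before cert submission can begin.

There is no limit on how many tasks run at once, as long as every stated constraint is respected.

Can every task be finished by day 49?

After its own release at day 2, the design doc can start at day 2 and finishes at day 13.
After the design doc (finishes day 13, plus 3-day gap → day 16), level scripting can start at day 16 and finishes at day 22.
Patch build waits on level scripting (finishes day 22, plus 3-day gap → day 25), so it starts at day 25 and finishes at 25 + 3 = day 28.
Asset creation waits on the design doc (finishes day 13), so it starts at day 13 and finishes at 13 + 2 = day 15.
For code integration: asset creation (finishes day 15, plus 1-day gap → day 16); the design doc (finishes day 13); level scripting (finishes day 22). Taking the maximum gives a start of day 22, and it finishes at 22 + 5 = day 27.
Localization has to wait for code integration (finishes day 27); asset creation (finishes day 15). The latest of these is day 27, so localization runs day 27 to 27 + 11 = day 38.
Cert submission cannot start until localization (finishes day 38); code integration (finishes day 27). The controlling bound is day 38, so cert submission finishes at 38 + 9 = day 47.
Every task is finished by day 47, which is no later than the deadline of 49, so the schedule is feasible.

Yes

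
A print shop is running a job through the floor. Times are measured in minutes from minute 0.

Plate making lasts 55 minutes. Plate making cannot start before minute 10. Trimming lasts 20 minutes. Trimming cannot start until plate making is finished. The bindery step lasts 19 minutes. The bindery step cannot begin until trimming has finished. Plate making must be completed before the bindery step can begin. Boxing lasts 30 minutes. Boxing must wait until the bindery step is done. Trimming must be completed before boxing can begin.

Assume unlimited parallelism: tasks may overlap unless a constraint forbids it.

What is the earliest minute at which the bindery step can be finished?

Plate making waits on its own release at minute 10, so it starts at minute 10 and finishes at 10 + 55 = minute 65.
After plate making (finishes minute 65), trimming can start at minute 65 and finishes at minute 85.
The bindery step needs all of trimming (finishes minute 85); plate making (finishes minute 65). That puts its earliest start at minute 85; it finishes at 85 + 19 = minute 104.

104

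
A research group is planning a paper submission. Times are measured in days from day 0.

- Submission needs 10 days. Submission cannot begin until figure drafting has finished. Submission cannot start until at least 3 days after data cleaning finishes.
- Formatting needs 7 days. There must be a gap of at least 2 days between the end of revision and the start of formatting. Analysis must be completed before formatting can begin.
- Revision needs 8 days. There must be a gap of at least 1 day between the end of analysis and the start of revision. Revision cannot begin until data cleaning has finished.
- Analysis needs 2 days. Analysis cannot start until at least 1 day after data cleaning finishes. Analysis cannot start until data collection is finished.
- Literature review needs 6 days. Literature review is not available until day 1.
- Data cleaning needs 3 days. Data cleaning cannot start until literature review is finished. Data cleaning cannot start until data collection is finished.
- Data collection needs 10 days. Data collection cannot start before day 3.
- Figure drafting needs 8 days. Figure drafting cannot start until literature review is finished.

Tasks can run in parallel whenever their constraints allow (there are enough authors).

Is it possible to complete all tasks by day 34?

No

After its own release at day 3, data collection can start at day 3 and finishes at day 13.
Literature review waits on its own release at day 1, so it starts at day 1 and finishes at 1 + 6 = day 7.
After literature review (finishes day 7), figure drafting can start at day 7 and finishes at day 15.
For data cleaning: literature review (finishes day 7); data collection (finishes day 13). Taking the maximum gives a start of day 13, and it finishes at 13 + 3 = day 16.
For submission: figure drafting (finishes day 15); data cleaning (finishes day 16, plus 3-day gap → day 19). Taking the maximum gives a start of day 19, and it finishes at 19 + 10 = day 29.
Analysis cannot start until data cleaning (finishes day 16, plus 1-day gap → day 17); data collection (finishes day 13). The controlling bound is day 17, so analysis finishes at 17 + 2 = day 19.
Revision needs all of analysis (finishes day 19, plus 1-day gap → day 20); data cleaning (finishes day 16). That puts its earliest start at day 20; it finishes at 20 + 8 = day 28.
Formatting has to wait for revision (finishes day 28, plus 2-day gap → day 30); analysis (finishes day 19). The latest of these is day 30, so formatting runs day 30 to 30 + 7 = day 37.
The earliest everything can be done is day 37, which is after the deadline of 34, so it is not possible.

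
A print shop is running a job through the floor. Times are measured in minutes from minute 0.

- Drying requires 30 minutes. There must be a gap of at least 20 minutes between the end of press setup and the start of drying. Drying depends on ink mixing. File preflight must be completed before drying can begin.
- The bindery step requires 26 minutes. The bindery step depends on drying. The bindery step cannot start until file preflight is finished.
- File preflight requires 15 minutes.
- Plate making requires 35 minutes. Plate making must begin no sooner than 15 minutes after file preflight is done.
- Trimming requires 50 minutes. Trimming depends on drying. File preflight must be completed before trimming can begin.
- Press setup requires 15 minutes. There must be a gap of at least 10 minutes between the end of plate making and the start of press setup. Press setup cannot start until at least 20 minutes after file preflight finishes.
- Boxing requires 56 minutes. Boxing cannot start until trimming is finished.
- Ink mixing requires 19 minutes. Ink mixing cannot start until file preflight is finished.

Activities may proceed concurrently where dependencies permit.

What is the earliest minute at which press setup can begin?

75

File preflight has no prerequisites, so it starts at minute 0 and finishes at minute 15.
After file preflight (finishes minute 15, plus 15-minute gap → minute 30), plate making can start at minute 30 and finishes at minute 65.
Press setup waits on plate making (finishes minute 65, plus 10-minute gap → minute 75); file preflight (finishes minute 15, plus 20-minute gap → minute 35). The latest of these is minute 75, which is the earliest press setup can start.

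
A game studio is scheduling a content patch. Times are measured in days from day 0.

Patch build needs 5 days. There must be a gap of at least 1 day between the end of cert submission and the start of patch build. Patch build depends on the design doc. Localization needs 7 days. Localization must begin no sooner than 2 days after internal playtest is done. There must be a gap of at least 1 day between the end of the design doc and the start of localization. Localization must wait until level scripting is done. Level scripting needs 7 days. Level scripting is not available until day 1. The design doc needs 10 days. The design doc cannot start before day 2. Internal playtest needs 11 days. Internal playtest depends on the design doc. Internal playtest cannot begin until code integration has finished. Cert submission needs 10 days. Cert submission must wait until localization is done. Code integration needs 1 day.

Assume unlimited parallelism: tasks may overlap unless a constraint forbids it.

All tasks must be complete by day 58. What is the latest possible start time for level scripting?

28

To finish by day 58, patch build (duration 5) must start no later than day 53.
Cert submission must finish before patch build (must start by day 53, minus 1-day gap → day 52). With a 10-day duration, cert submission must start by 52 − 10 = day 42.
Localization has to be done before cert submission (must start by day 42). That means finishing by day 42, i.e. starting by 42 − 7 = day 35.
Level scripting feeds into localization (must start by day 35); so level scripting must finish by day 35 and therefore start by day 28.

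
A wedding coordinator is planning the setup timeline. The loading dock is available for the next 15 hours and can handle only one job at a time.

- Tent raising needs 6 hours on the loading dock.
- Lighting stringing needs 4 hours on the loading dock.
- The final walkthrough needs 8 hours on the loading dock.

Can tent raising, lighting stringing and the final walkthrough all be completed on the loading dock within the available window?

No

Running back to back, the jobs need 6 + 4 + 8 = 18 hours on the loading dock.
Since 18 > 15, they cannot all fit.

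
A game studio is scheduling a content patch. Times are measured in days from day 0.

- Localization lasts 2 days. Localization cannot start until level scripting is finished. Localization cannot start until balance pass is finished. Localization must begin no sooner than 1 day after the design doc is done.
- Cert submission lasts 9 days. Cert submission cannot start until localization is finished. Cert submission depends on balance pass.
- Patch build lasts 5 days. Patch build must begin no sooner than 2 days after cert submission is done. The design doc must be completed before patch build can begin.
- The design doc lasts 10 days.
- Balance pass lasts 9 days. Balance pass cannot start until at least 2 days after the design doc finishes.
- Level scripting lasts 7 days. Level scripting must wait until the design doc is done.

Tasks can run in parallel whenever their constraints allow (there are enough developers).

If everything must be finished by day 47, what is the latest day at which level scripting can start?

22

To finish by day 47, patch build (duration 5) must start no later than day 42.
Cert submission feeds into patch build (must start by day 42, minus 2-day gap → day 40); so cert submission must finish by day 40 and therefore start by day 31.
Localization has to be done before cert submission (must start by day 31). That means finishing by day 31, i.e. starting by 31 − 2 = day 29.
Level scripting must finish before localization (must start by day 29). With a 7-day duration, level scripting must start by 29 − 7 = day 22.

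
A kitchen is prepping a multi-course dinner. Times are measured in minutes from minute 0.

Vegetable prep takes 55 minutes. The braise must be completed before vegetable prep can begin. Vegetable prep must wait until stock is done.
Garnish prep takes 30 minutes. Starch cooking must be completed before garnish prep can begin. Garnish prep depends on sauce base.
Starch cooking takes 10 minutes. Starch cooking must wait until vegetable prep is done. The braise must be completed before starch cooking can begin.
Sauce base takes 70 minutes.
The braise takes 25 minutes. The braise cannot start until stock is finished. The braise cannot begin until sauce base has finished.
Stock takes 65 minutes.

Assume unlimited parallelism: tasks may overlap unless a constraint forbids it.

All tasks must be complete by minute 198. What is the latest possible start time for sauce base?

8

Garnish prep must finish by minute 198; it takes 30 minutes, so it must start by 198 − 30 = minute 168.
Starch cooking feeds into garnish prep (must start by minute 168); so starch cooking must finish by minute 168 and therefore start by minute 158.
Since starch cooking (must start by minute 158) depends on it, vegetable prep must finish by minute 158. Backing off its 55-minute duration gives a latest start of minute 103.
The braise has several dependents: vegetable prep (must start by minute 103); starch cooking (must start by minute 158). The earliest of those limits is minute 103, so the braise must start by 103 − 25 = minute 78.
For sauce base: the braise (must start by minute 78); garnish prep (must start by minute 168). The most restrictive is minute 78; with a 70-minute duration, sauce base must start by minute 8.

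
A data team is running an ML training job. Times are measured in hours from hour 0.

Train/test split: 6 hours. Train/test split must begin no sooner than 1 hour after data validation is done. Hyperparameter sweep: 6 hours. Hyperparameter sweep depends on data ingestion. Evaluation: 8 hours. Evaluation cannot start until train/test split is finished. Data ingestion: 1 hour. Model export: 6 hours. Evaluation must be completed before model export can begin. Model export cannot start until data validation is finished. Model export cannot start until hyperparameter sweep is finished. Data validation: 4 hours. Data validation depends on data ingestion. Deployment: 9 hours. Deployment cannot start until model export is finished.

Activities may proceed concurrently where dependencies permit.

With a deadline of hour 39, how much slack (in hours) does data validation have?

4

Nothing blocks data ingestion, so it runs from hour 0 to hour 1.
Data validation waits on data ingestion (finishes hour 1), so it starts at hour 1 and finishes at 1 + 4 = hour 5.

Working backward from the deadline:
Deployment must finish by hour 39; it takes 9 hours, so it must start by 39 − 9 = hour 30.
Model export has to be done before deployment (must start by hour 30). That means finishing by hour 30, i.e. starting by 30 − 6 = hour 24.
Since model export (must start by hour 24) depends on it, evaluation must finish by hour 24. Backing off its 8-hour duration gives a latest start of hour 16.
Since evaluation (must start by hour 16) depends on it, train/test split must finish by hour 16. Backing off its 6-hour duration gives a latest start of hour 10.
For data validation: train/test split (must start by hour 10, minus 1-hour gap → hour 9); model export (must start by hour 24). The most restrictive is hour 9; with a 4-hour duration, data validation must start by hour 5.
So data validation can start as early as hour 1 and as late as hour 5, giving 5 − 1 = 4 hours of slack.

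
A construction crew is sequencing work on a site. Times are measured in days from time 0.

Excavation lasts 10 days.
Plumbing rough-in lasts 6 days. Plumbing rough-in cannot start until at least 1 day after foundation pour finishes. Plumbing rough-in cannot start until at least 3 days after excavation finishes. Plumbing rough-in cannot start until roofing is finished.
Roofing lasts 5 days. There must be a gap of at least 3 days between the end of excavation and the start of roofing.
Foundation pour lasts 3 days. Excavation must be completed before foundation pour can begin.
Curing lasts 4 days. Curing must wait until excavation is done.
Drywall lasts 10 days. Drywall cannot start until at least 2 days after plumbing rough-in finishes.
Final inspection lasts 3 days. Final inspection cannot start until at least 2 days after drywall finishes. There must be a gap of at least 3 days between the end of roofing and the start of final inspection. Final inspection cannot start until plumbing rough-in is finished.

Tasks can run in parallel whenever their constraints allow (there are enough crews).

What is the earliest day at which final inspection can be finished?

41

Excavation can start immediately at day 0; it finishes at day 10.
Roofing waits on excavation (finishes day 10, plus 3-day gap → day 13), so it starts at day 13 and finishes at 13 + 5 = day 18.
After excavation (finishes day 10), foundation pour can start at day 10 and finishes at day 13.
Plumbing rough-in needs all of foundation pour (finishes day 13, plus 1-day gap → day 14); excavation (finishes day 10, plus 3-day gap → day 13); roofing (finishes day 18). That puts its earliest start at day 18; it finishes at 18 + 6 = day 24.
Drywall cannot begin until plumbing rough-in (finishes day 24, plus 2-day gap → day 26). It runs from day 26 to 26 + 10 = day 36.
Final inspection needs all of drywall (finishes day 36, plus 2-day gap → day 38); roofing (finishes day 18, plus 3-day gap → day 21); plumbing rough-in (finishes day 24). That puts its earliest start at day 38; it finishes at 38 + 3 = day 41.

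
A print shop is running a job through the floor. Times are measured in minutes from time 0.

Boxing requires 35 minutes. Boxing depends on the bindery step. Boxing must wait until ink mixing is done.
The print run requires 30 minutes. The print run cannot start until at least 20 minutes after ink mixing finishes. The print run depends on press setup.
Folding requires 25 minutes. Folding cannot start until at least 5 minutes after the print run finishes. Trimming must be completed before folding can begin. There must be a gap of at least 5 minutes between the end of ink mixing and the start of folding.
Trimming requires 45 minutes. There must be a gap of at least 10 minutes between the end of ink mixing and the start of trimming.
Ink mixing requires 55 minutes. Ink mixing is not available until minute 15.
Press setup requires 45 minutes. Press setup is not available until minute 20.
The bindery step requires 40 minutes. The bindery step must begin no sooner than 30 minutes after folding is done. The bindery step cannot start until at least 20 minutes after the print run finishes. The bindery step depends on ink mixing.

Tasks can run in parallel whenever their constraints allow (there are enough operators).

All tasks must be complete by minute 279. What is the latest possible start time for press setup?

69

Nothing follows boxing; the deadline of minute 279 is its only limit. It must start by 279 − 35 = minute 244.
The bindery step must finish before boxing (must start by minute 244). With a 40-minute duration, the bindery step must start by 244 − 40 = minute 204.
Since the bindery step (must start by minute 204, minus 30-minute gap → minute 174) depends on it, folding must finish by minute 174. Backing off its 25-minute duration gives a latest start of minute 149.
The print run feeds folding (must start by minute 149, minus 5-minute gap → minute 144); the bindery step (must start by minute 204, minus 20-minute gap → minute 184). Taking the minimum, the print run must finish by minute 144 and start by 144 − 30 = minute 114.
Press setup must finish before the print run (must start by minute 114). With a 45-minute duration, press setup must start by 114 − 45 = minute 69.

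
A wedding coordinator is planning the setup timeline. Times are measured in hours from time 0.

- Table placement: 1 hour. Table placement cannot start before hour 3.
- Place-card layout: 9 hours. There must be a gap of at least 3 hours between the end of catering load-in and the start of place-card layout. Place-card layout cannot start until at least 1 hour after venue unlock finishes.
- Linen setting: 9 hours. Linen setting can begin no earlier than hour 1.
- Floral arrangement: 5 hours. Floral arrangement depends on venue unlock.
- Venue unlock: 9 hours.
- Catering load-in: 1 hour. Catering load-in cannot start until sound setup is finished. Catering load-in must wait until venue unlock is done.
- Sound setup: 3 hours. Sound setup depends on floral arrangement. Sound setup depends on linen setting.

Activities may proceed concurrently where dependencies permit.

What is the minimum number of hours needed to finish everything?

30

After its own release at hour 1, linen setting can start at hour 1 and finishes at hour 10.
Table placement waits on its own release at hour 3, so it starts at hour 3 and finishes at 3 + 1 = hour 4.
Nothing blocks venue unlock, so it runs from hour 0 to hour 9.
Floral arrangement waits on venue unlock (finishes hour 9), so it starts at hour 9 and finishes at 9 + 5 = hour 14.
Sound setup cannot start until floral arrangement (finishes hour 14); linen setting (finishes hour 10). The controlling bound is hour 14, so sound setup finishes at 14 + 3 = hour 17.
Catering load-in cannot start until sound setup (finishes hour 17); venue unlock (finishes hour 9). The controlling bound is hour 17, so catering load-in finishes at 17 + 1 = hour 18.
Place-card layout needs all of catering load-in (finishes hour 18, plus 3-hour gap → hour 21); venue unlock (finishes hour 9, plus 1-hour gap → hour 10). That puts its earliest start at hour 21; it finishes at 21 + 9 = hour 30.
All tasks are finished once the last one completes. Finish times: Venue unlock at 9, Table placement at 4, Linen setting at 10, Floral arrangement at 14, Sound setup at 17, Catering load-in at 18, Place-card layout at 30. The latest is hour 30.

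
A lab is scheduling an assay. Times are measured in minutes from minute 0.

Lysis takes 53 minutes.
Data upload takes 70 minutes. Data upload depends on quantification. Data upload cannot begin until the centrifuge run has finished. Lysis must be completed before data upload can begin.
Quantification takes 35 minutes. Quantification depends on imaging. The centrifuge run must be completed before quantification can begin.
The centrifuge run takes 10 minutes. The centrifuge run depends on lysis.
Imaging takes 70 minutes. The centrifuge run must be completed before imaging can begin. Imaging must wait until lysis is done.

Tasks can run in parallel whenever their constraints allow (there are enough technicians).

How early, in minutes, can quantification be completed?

Nothing blocks lysis, so it runs from minute 0 to minute 53.
The centrifuge run waits on lysis (finishes minute 53), so it starts at minute 53 and finishes at 53 + 10 = minute 63.
For imaging: the centrifuge run (finishes minute 63); lysis (finishes minute 53). Taking the maximum gives a start of minute 63, and it finishes at 63 + 70 = minute 133.
Quantification has to wait for imaging (finishes minute 133); the centrifuge run (finishes minute 63). The latest of these is minute 133, so quantification runs minute 133 to 133 + 35 = minute 168.

168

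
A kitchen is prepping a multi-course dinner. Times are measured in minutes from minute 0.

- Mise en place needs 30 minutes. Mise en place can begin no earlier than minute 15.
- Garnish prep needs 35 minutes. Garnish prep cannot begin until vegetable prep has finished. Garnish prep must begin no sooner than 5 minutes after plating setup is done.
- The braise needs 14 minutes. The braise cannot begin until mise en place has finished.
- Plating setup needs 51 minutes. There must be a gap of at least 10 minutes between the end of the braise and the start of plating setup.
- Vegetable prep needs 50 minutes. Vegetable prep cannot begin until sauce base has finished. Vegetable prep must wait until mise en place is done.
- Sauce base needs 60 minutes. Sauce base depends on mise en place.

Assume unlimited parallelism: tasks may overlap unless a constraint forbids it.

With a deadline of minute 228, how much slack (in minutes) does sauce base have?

After its own release at minute 15, mise en place can start at minute 15 and finishes at minute 45.
Sauce base cannot begin until mise en place (finishes minute 45). It runs from minute 45 to 45 + 60 = minute 105.

Working backward from the deadline:
Garnish prep must finish by minute 228; it takes 35 minutes, so it must start by 228 − 35 = minute 193.
Vegetable prep has to be done before garnish prep (must start by minute 193). That means finishing by minute 193, i.e. starting by 193 − 50 = minute 143.
Since vegetable prep (must start by minute 143) depends on it, sauce base must finish by minute 143. Backing off its 60-minute duration gives a latest start of minute 83.
So sauce base can start as early as minute 45 and as late as minute 83, giving 83 − 45 = 38 minutes of slack.

38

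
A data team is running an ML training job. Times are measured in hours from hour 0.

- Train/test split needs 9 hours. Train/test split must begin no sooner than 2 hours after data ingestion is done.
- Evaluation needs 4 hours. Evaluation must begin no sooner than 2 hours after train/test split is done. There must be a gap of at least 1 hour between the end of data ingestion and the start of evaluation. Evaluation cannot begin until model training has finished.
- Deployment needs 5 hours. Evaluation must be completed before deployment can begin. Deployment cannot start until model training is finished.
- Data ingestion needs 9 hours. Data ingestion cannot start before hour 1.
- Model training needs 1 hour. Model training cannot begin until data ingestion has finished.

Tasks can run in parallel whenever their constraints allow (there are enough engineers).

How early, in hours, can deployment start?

27

Data ingestion waits on its own release at hour 1, so it starts at hour 1 and finishes at 1 + 9 = hour 10.
After data ingestion (finishes hour 10), model training can start at hour 10 and finishes at hour 11.
Train/test split waits on data ingestion (finishes hour 10, plus 2-hour gap → hour 12), so it starts at hour 12 and finishes at 12 + 9 = hour 21.
For evaluation: train/test split (finishes hour 21, plus 2-hour gap → hour 23); data ingestion (finishes hour 10, plus 1-hour gap → hour 11); model training (finishes hour 11). Taking the maximum gives a start of hour 23, and it finishes at 23 + 4 = hour 27.
Deployment waits on evaluation (finishes hour 27); model training (finishes hour 11). The latest of these is hour 27, which is the earliest deployment can start.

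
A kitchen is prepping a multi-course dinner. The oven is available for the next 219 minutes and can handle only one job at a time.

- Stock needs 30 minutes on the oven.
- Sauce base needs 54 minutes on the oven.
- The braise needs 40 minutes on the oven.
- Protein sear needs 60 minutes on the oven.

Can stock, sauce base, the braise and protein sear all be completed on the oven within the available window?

Running back to back, the jobs need 30 + 54 + 40 + 60 = 184 minutes on the oven.
Since 184 ≤ 219, they fit within the window.

Yes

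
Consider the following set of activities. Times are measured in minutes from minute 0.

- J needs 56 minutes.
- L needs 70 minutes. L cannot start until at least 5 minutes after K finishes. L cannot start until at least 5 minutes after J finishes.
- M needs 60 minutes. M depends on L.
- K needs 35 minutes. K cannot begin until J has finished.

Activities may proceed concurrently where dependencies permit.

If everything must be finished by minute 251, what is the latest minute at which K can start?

81

M must finish by minute 251; it takes 60 minutes, so it must start by 251 − 60 = minute 191.
L must finish before M (must start by minute 191). With a 70-minute duration, L must start by 191 − 70 = minute 121.
K has to be done before L (must start by minute 121, minus 5-minute gap → minute 116). That means finishing by minute 116, i.e. starting by 116 − 35 = minute 81.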